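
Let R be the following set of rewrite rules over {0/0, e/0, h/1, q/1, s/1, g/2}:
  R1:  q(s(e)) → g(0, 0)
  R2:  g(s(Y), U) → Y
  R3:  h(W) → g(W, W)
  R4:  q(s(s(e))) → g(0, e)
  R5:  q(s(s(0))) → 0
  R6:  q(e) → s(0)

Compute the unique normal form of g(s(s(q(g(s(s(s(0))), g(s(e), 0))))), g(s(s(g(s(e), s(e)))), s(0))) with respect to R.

1. g(s(s(q(g(s(s(s(0))), g(s(e), 0))))), g(s(s(g(s(e), s(e)))), s(0)))  →  s(q(g(s(s(s(0))), g(s(e), 0))))   [R2 at ε]
2. s(q(g(s(s(s(0))), g(s(e), 0))))  →  s(q(s(s(0))))   [R2 at 1.1]
3. s(q(s(s(0))))  →  s(0)   [R5 at 1]

s(0)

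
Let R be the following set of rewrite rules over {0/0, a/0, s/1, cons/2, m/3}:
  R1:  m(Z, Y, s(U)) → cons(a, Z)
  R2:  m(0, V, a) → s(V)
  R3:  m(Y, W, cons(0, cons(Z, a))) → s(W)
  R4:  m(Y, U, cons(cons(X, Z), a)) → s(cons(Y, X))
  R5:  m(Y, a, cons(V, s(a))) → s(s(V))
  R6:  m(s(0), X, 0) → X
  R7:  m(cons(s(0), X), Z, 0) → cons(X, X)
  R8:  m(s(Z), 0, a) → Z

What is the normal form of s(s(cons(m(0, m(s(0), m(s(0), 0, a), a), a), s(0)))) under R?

1. s(s(cons(m(0, m(s(0), m(s(0), 0, a), a), a), s(0))))  →  s(s(cons(s(m(s(0), m(s(0), 0, a), a)), s(0))))   [R2 at 1.1.1]
2. s(s(cons(s(m(s(0), m(s(0), 0, a), a)), s(0))))  →  s(s(cons(s(m(s(0), 0, a)), s(0))))   [R8 at 1.1.1.1.2]
3. s(s(cons(s(m(s(0), 0, a)), s(0))))  →  s(s(cons(s(0), s(0))))   [R8 at 1.1.1.1]

s(s(cons(s(0), s(0))))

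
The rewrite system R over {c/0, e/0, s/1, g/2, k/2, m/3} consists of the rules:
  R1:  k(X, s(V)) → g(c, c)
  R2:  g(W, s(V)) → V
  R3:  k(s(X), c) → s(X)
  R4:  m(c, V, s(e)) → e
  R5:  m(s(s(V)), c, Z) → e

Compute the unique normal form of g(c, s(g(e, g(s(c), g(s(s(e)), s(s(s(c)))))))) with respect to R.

1. g(c, s(g(e, g(s(c), g(s(s(e)), s(s(s(c))))))))  →  g(e, g(s(c), g(s(s(e)), s(s(s(c))))))   [R2 at ε]
2. g(e, g(s(c), g(s(s(e)), s(s(s(c))))))  →  g(e, g(s(c), s(s(c))))   [R2 at 2.2]
3. g(e, g(s(c), s(s(c))))  →  g(e, s(c))   [R2 at 2]
4. g(e, s(c))  →  c   [R2 at ε]

c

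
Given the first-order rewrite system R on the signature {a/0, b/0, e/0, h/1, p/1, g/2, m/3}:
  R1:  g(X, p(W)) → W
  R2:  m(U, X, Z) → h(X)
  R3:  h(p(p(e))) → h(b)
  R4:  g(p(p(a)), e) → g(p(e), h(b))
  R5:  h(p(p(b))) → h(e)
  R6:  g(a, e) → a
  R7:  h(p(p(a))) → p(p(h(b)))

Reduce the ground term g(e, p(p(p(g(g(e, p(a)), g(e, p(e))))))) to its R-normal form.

p(p(a))

1. g(e, p(p(p(g(g(e, p(a)), g(e, p(e)))))))  →  p(p(g(g(e, p(a)), g(e, p(e)))))   [R1 at ε]
2. p(p(g(g(e, p(a)), g(e, p(e)))))  →  p(p(g(a, g(e, p(e)))))   [R1 at 1.1.1]
3. p(p(g(a, g(e, p(e)))))  →  p(p(g(a, e)))   [R1 at 1.1.2]
4. p(p(g(a, e)))  →  p(p(a))   [R6 at 1.1]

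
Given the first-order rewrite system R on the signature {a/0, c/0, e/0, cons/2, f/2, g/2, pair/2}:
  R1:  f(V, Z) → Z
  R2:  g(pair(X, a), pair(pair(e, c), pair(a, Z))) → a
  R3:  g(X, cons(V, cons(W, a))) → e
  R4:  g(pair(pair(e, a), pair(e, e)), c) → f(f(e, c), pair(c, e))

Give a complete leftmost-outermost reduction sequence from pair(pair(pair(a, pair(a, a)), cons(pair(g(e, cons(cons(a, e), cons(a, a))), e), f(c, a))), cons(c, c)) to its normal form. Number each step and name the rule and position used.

1. pair(pair(pair(a, pair(a, a)), cons(pair(g(e, cons(cons(a, e), cons(a, a))), e), f(c, a))), cons(c, c))  →  pair(pair(pair(a, pair(a, a)), cons(pair(e, e), f(c, a))), cons(c, c))   [R3 at 1.2.1.1]
2. pair(pair(pair(a, pair(a, a)), cons(pair(e, e), f(c, a))), cons(c, c))  →  pair(pair(pair(a, pair(a, a)), cons(pair(e, e), a)), cons(c, c))   [R1 at 1.2.2]

pair(pair(pair(a, pair(a, a)), cons(pair(e, e), a)), cons(c, c))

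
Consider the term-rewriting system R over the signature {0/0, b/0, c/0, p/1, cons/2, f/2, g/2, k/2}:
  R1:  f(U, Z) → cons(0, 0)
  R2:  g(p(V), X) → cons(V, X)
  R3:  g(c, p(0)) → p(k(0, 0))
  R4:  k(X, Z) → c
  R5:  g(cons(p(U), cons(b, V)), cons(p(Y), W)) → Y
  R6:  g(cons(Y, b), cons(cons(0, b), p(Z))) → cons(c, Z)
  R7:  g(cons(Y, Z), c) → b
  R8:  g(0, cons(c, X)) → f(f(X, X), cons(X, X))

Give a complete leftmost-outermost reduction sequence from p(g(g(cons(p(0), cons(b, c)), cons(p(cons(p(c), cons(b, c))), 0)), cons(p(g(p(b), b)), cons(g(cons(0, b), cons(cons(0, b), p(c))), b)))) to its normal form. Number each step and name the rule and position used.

p(cons(b, b))

1. p(g(g(cons(p(0), cons(b, c)), cons(p(cons(p(c), cons(b, c))), 0)), cons(p(g(p(b), b)), cons(g(cons(0, b), cons(cons(0, b), p(c))), b))))  →  p(g(cons(p(c), cons(b, c)), cons(p(g(p(b), b)), cons(g(cons(0, b), cons(cons(0, b), p(c))), b))))   [R5 at 1.1]
2. p(g(cons(p(c), cons(b, c)), cons(p(g(p(b), b)), cons(g(cons(0, b), cons(cons(0, b), p(c))), b))))  →  p(g(p(b), b))   [R5 at 1]
3. p(g(p(b), b))  →  p(cons(b, b))   [R2 at 1]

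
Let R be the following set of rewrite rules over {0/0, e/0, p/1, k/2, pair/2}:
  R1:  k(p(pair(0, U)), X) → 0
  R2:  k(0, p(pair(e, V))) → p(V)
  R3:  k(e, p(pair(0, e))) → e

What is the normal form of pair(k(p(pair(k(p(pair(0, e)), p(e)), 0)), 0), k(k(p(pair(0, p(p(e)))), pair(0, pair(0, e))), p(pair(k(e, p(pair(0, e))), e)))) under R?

1. pair(k(p(pair(k(p(pair(0, e)), p(e)), 0)), 0), k(k(p(pair(0, p(p(e)))), pair(0, pair(0, e))), p(pair(k(e, p(pair(0, e))), e))))  →  pair(k(p(pair(0, 0)), 0), k(k(p(pair(0, p(p(e)))), pair(0, pair(0, e))), p(pair(k(e, p(pair(0, e))), e))))   [R1 at 1.1.1.1]
2. pair(k(p(pair(0, 0)), 0), k(k(p(pair(0, p(p(e)))), pair(0, pair(0, e))), p(pair(k(e, p(pair(0, e))), e))))  →  pair(0, k(k(p(pair(0, p(p(e)))), pair(0, pair(0, e))), p(pair(k(e, p(pair(0, e))), e))))   [R1 at 1]
3. pair(0, k(k(p(pair(0, p(p(e)))), pair(0, pair(0, e))), p(pair(k(e, p(pair(0, e))), e))))  →  pair(0, k(0, p(pair(k(e, p(pair(0, e))), e))))   [R1 at 2.1]
4. pair(0, k(0, p(pair(k(e, p(pair(0, e))), e))))  →  pair(0, k(0, p(pair(e, e))))   [R3 at 2.2.1.1]
5. pair(0, k(0, p(pair(e, e))))  →  pair(0, p(e))   [R2 at 2]

pair(0, p(e))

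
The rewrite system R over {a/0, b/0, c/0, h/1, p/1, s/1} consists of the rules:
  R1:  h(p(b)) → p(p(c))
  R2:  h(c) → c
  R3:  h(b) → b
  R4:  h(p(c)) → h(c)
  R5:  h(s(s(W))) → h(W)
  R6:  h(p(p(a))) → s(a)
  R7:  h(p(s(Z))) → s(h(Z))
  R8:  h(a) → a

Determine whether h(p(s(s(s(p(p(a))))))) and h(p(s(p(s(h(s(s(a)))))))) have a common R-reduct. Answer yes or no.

Reduce t₁ = h(p(s(s(s(p(p(a))))))):
1. h(p(s(s(s(p(p(a)))))))  →  s(h(s(s(p(p(a))))))   [R7 at ε]
2. s(h(s(s(p(p(a))))))  →  s(h(p(p(a))))   [R5 at 1]
3. s(h(p(p(a))))  →  s(s(a))   [R6 at 1]

Reduce t₂ = h(p(s(p(s(h(s(s(a)))))))):
1. h(p(s(p(s(h(s(s(a))))))))  →  s(h(p(s(h(s(s(a)))))))   [R7 at ε]
2. s(h(p(s(h(s(s(a)))))))  →  s(s(h(h(s(s(a))))))   [R7 at 1]
3. s(s(h(h(s(s(a))))))  →  s(s(h(h(a))))   [R5 at 1.1.1]
4. s(s(h(h(a))))  →  s(s(h(a)))   [R8 at 1.1.1]
5. s(s(h(a)))  →  s(s(a))   [R8 at 1.1]

yes — NF(t₁) = s(s(a)), NF(t₂) = s(s(a))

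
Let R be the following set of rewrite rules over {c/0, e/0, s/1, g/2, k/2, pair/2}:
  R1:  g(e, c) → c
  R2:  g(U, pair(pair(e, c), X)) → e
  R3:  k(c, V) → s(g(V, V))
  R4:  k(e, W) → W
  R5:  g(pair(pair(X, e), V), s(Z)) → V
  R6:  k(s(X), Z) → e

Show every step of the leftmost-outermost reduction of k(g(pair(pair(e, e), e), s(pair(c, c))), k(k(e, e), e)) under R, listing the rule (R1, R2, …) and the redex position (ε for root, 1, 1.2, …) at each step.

e

1. k(g(pair(pair(e, e), e), s(pair(c, c))), k(k(e, e), e))  →  k(e, k(k(e, e), e))   [R5 at 1]
2. k(e, k(k(e, e), e))  →  k(k(e, e), e)   [R4 at ε]
3. k(k(e, e), e)  →  k(e, e)   [R4 at 1]
4. k(e, e)  →  e   [R4 at ε]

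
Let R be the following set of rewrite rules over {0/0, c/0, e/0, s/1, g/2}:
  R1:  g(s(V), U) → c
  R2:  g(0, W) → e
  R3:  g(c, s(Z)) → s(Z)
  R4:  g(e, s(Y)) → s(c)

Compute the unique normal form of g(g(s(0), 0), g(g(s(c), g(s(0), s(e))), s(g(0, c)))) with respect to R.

s(e)

1. g(g(s(0), 0), g(g(s(c), g(s(0), s(e))), s(g(0, c))))  →  g(c, g(g(s(c), g(s(0), s(e))), s(g(0, c))))   [R1 at 1]
2. g(c, g(g(s(c), g(s(0), s(e))), s(g(0, c))))  →  g(c, g(c, s(g(0, c))))   [R1 at 2.1]
3. g(c, g(c, s(g(0, c))))  →  g(c, s(g(0, c)))   [R3 at 2]
4. g(c, s(g(0, c)))  →  s(g(0, c))   [R3 at ε]
5. s(g(0, c))  →  s(e)   [R2 at 1]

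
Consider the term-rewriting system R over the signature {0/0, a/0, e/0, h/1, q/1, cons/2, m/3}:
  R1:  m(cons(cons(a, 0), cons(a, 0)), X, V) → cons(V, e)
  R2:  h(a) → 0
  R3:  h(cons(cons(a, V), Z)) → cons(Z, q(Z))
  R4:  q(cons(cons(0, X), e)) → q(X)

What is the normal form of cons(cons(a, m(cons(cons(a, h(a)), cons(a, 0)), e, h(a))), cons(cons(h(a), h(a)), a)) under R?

1. cons(cons(a, m(cons(cons(a, h(a)), cons(a, 0)), e, h(a))), cons(cons(h(a), h(a)), a))  →  cons(cons(a, m(cons(cons(a, 0), cons(a, 0)), e, h(a))), cons(cons(h(a), h(a)), a))   [R2 at 1.2.1.1.2]
2. cons(cons(a, m(cons(cons(a, 0), cons(a, 0)), e, h(a))), cons(cons(h(a), h(a)), a))  →  cons(cons(a, cons(h(a), e)), cons(cons(h(a), h(a)), a))   [R1 at 1.2]
3. cons(cons(a, cons(h(a), e)), cons(cons(h(a), h(a)), a))  →  cons(cons(a, cons(0, e)), cons(cons(h(a), h(a)), a))   [R2 at 1.2.1]
4. cons(cons(a, cons(0, e)), cons(cons(h(a), h(a)), a))  →  cons(cons(a, cons(0, e)), cons(cons(0, h(a)), a))   [R2 at 2.1.1]
5. cons(cons(a, cons(0, e)), cons(cons(0, h(a)), a))  →  cons(cons(a, cons(0, e)), cons(cons(0, 0), a))   [R2 at 2.1.2]

cons(cons(a, cons(0, e)), cons(cons(0, 0), a))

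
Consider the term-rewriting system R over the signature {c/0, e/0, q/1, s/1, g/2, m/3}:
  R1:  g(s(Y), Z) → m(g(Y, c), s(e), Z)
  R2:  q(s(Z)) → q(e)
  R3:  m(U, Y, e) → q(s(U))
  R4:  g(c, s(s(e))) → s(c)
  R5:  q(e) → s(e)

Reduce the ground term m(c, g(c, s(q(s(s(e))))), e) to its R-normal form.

1. m(c, g(c, s(q(s(s(e))))), e)  →  q(s(c))   [R3 at ε]
2. q(s(c))  →  q(e)   [R2 at ε]
3. q(e)  →  s(e)   [R5 at ε]

s(e)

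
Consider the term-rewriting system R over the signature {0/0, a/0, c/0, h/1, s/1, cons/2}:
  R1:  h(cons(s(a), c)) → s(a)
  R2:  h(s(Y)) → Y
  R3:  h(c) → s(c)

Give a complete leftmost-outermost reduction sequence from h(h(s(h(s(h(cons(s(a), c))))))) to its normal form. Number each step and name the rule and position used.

1. h(h(s(h(s(h(cons(s(a), c)))))))  →  h(h(s(h(cons(s(a), c)))))   [R2 at 1]
2. h(h(s(h(cons(s(a), c)))))  →  h(h(cons(s(a), c)))   [R2 at 1]
3. h(h(cons(s(a), c)))  →  h(s(a))   [R1 at 1]
4. h(s(a))  →  a   [R2 at ε]

a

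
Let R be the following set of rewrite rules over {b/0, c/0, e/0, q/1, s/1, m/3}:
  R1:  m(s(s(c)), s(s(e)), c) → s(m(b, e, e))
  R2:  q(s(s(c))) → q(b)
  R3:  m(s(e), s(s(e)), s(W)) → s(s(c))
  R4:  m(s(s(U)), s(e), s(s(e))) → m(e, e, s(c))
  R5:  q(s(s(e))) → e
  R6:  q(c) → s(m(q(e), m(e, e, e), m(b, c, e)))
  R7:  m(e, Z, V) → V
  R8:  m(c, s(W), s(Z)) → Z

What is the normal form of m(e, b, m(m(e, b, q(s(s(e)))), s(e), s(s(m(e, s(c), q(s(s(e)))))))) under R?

1. m(e, b, m(m(e, b, q(s(s(e)))), s(e), s(s(m(e, s(c), q(s(s(e))))))))  →  m(m(e, b, q(s(s(e)))), s(e), s(s(m(e, s(c), q(s(s(e)))))))   [R7 at ε]
2. m(m(e, b, q(s(s(e)))), s(e), s(s(m(e, s(c), q(s(s(e)))))))  →  m(q(s(s(e))), s(e), s(s(m(e, s(c), q(s(s(e)))))))   [R7 at 1]
3. m(q(s(s(e))), s(e), s(s(m(e, s(c), q(s(s(e)))))))  →  m(e, s(e), s(s(m(e, s(c), q(s(s(e)))))))   [R5 at 1]
4. m(e, s(e), s(s(m(e, s(c), q(s(s(e)))))))  →  s(s(m(e, s(c), q(s(s(e))))))   [R7 at ε]
5. s(s(m(e, s(c), q(s(s(e))))))  →  s(s(q(s(s(e)))))   [R7 at 1.1]
6. s(s(q(s(s(e)))))  →  s(s(e))   [R5 at 1.1]

s(s(e))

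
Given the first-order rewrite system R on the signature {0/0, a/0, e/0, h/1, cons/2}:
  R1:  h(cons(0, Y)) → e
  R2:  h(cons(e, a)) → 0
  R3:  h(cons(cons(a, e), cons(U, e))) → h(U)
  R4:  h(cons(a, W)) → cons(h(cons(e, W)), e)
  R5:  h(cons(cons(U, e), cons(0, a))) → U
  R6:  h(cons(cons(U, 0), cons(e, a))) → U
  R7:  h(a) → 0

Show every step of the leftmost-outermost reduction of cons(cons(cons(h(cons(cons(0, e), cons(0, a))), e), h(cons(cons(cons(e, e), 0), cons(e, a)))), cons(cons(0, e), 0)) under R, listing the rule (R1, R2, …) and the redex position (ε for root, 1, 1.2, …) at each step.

cons(cons(cons(0, e), cons(e, e)), cons(cons(0, e), 0))

1. cons(cons(cons(h(cons(cons(0, e), cons(0, a))), e), h(cons(cons(cons(e, e), 0), cons(e, a)))), cons(cons(0, e), 0))  →  cons(cons(cons(0, e), h(cons(cons(cons(e, e), 0), cons(e, a)))), cons(cons(0, e), 0))   [R5 at 1.1.1]
2. cons(cons(cons(0, e), h(cons(cons(cons(e, e), 0), cons(e, a)))), cons(cons(0, e), 0))  →  cons(cons(cons(0, e), cons(e, e)), cons(cons(0, e), 0))   [R6 at 1.2]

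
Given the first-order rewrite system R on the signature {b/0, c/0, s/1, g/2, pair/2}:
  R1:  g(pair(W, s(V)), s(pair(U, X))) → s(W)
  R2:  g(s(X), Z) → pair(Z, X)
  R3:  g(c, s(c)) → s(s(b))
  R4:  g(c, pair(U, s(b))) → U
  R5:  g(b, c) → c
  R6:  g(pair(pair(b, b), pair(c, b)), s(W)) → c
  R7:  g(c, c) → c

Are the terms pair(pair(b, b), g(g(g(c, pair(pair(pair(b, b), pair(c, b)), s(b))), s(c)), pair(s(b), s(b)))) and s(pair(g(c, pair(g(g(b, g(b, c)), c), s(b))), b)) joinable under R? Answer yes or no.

no — NF(t₁) = pair(pair(b, b), s(b)), NF(t₂) = s(pair(c, b))

Reduce t₁ = pair(pair(b, b), g(g(g(c, pair(pair(pair(b, b), pair(c, b)), s(b))), s(c)), pair(s(b), s(b)))):
1. pair(pair(b, b), g(g(g(c, pair(pair(pair(b, b), pair(c, b)), s(b))), s(c)), pair(s(b), s(b))))  →  pair(pair(b, b), g(g(pair(pair(b, b), pair(c, b)), s(c)), pair(s(b), s(b))))   [R4 at 2.1.1]
2. pair(pair(b, b), g(g(pair(pair(b, b), pair(c, b)), s(c)), pair(s(b), s(b))))  →  pair(pair(b, b), g(c, pair(s(b), s(b))))   [R6 at 2.1]
3. pair(pair(b, b), g(c, pair(s(b), s(b))))  →  pair(pair(b, b), s(b))   [R4 at 2]

Reduce t₂ = s(pair(g(c, pair(g(g(b, g(b, c)), c), s(b))), b)):
1. s(pair(g(c, pair(g(g(b, g(b, c)), c), s(b))), b))  →  s(pair(g(g(b, g(b, c)), c), b))   [R4 at 1.1]
2. s(pair(g(g(b, g(b, c)), c), b))  →  s(pair(g(g(b, c), c), b))   [R5 at 1.1.1.2]
3. s(pair(g(g(b, c), c), b))  →  s(pair(g(c, c), b))   [R5 at 1.1.1]
4. s(pair(g(c, c), b))  →  s(pair(c, b))   [R7 at 1.1]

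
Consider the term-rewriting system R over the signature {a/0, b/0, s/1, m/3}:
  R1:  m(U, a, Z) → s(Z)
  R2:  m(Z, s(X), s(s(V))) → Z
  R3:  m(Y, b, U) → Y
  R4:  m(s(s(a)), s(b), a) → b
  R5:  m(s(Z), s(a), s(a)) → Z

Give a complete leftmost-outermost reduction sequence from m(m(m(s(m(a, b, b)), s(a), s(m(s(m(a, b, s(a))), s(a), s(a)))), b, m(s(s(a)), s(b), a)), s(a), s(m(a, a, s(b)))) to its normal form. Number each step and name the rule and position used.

1. m(m(m(s(m(a, b, b)), s(a), s(m(s(m(a, b, s(a))), s(a), s(a)))), b, m(s(s(a)), s(b), a)), s(a), s(m(a, a, s(b))))  →  m(m(s(m(a, b, b)), s(a), s(m(s(m(a, b, s(a))), s(a), s(a)))), s(a), s(m(a, a, s(b))))   [R3 at 1]
2. m(m(s(m(a, b, b)), s(a), s(m(s(m(a, b, s(a))), s(a), s(a)))), s(a), s(m(a, a, s(b))))  →  m(m(s(a), s(a), s(m(s(m(a, b, s(a))), s(a), s(a)))), s(a), s(m(a, a, s(b))))   [R3 at 1.1.1]
3. m(m(s(a), s(a), s(m(s(m(a, b, s(a))), s(a), s(a)))), s(a), s(m(a, a, s(b))))  →  m(m(s(a), s(a), s(m(a, b, s(a)))), s(a), s(m(a, a, s(b))))   [R5 at 1.3.1]
4. m(m(s(a), s(a), s(m(a, b, s(a)))), s(a), s(m(a, a, s(b))))  →  m(m(s(a), s(a), s(a)), s(a), s(m(a, a, s(b))))   [R3 at 1.3.1]
5. m(m(s(a), s(a), s(a)), s(a), s(m(a, a, s(b))))  →  m(a, s(a), s(m(a, a, s(b))))   [R5 at 1]
6. m(a, s(a), s(m(a, a, s(b))))  →  m(a, s(a), s(s(s(b))))   [R1 at 3.1]
7. m(a, s(a), s(s(s(b))))  →  a   [R2 at ε]

a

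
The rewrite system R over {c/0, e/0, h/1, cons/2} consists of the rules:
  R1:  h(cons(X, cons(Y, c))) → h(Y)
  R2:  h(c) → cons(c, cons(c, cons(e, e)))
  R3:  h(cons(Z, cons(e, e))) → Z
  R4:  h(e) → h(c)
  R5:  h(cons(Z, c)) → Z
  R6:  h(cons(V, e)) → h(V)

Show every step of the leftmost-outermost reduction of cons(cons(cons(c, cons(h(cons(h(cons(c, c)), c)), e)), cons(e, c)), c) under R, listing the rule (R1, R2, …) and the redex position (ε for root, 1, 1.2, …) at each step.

cons(cons(cons(c, cons(c, e)), cons(e, c)), c)

1. cons(cons(cons(c, cons(h(cons(h(cons(c, c)), c)), e)), cons(e, c)), c)  →  cons(cons(cons(c, cons(h(cons(c, c)), e)), cons(e, c)), c)   [R5 at 1.1.2.1]
2. cons(cons(cons(c, cons(h(cons(c, c)), e)), cons(e, c)), c)  →  cons(cons(cons(c, cons(c, e)), cons(e, c)), c)   [R5 at 1.1.2.1]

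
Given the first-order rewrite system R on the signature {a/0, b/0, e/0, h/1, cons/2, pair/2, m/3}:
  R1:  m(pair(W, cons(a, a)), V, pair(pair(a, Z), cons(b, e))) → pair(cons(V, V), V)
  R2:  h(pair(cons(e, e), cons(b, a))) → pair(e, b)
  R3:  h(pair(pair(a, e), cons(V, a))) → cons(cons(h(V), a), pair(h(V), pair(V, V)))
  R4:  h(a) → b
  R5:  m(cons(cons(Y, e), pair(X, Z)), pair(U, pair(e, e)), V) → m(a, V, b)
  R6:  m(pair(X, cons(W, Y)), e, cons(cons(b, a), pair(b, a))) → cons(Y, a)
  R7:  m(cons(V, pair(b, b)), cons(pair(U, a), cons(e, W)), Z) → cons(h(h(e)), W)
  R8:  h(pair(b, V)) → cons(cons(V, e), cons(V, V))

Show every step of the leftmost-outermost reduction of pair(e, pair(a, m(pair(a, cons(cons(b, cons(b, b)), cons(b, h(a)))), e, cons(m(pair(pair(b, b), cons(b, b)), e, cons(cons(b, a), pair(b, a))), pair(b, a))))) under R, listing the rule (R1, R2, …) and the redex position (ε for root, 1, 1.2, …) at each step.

1. pair(e, pair(a, m(pair(a, cons(cons(b, cons(b, b)), cons(b, h(a)))), e, cons(m(pair(pair(b, b), cons(b, b)), e, cons(cons(b, a), pair(b, a))), pair(b, a)))))  →  pair(e, pair(a, m(pair(a, cons(cons(b, cons(b, b)), cons(b, b))), e, cons(m(pair(pair(b, b), cons(b, b)), e, cons(cons(b, a), pair(b, a))), pair(b, a)))))   [R4 at 2.2.1.2.2.2]
2. pair(e, pair(a, m(pair(a, cons(cons(b, cons(b, b)), cons(b, b))), e, cons(m(pair(pair(b, b), cons(b, b)), e, cons(cons(b, a), pair(b, a))), pair(b, a)))))  →  pair(e, pair(a, m(pair(a, cons(cons(b, cons(b, b)), cons(b, b))), e, cons(cons(b, a), pair(b, a)))))   [R6 at 2.2.3.1]
3. pair(e, pair(a, m(pair(a, cons(cons(b, cons(b, b)), cons(b, b))), e, cons(cons(b, a), pair(b, a)))))  →  pair(e, pair(a, cons(cons(b, b), a)))   [R6 at 2.2]

pair(e, pair(a, cons(cons(b, b), a)))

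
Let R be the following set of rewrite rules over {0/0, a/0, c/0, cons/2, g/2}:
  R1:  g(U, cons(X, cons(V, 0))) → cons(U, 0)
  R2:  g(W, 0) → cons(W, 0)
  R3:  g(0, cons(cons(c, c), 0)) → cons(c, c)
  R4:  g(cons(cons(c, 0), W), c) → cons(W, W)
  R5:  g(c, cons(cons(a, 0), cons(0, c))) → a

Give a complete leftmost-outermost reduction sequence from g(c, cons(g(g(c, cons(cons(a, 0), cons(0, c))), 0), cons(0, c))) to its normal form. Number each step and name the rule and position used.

a

1. g(c, cons(g(g(c, cons(cons(a, 0), cons(0, c))), 0), cons(0, c)))  →  g(c, cons(cons(g(c, cons(cons(a, 0), cons(0, c))), 0), cons(0, c)))   [R2 at 2.1]
2. g(c, cons(cons(g(c, cons(cons(a, 0), cons(0, c))), 0), cons(0, c)))  →  g(c, cons(cons(a, 0), cons(0, c)))   [R5 at 2.1.1]
3. g(c, cons(cons(a, 0), cons(0, c)))  →  a   [R5 at ε]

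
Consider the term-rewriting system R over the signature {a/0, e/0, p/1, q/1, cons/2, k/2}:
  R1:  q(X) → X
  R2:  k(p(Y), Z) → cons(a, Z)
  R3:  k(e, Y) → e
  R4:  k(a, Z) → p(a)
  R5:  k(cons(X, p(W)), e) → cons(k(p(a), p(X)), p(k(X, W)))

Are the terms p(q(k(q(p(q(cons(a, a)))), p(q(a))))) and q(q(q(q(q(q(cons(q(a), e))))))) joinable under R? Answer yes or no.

no — NF(t₁) = p(cons(a, p(a))), NF(t₂) = cons(a, e)

Reduce t₁ = p(q(k(q(p(q(cons(a, a)))), p(q(a))))):
1. p(q(k(q(p(q(cons(a, a)))), p(q(a)))))  →  p(k(q(p(q(cons(a, a)))), p(q(a))))   [R1 at 1]
2. p(k(q(p(q(cons(a, a)))), p(q(a))))  →  p(k(p(q(cons(a, a))), p(q(a))))   [R1 at 1.1]
3. p(k(p(q(cons(a, a))), p(q(a))))  →  p(cons(a, p(q(a))))   [R2 at 1]
4. p(cons(a, p(q(a))))  →  p(cons(a, p(a)))   [R1 at 1.2.1]

Reduce t₂ = q(q(q(q(q(q(cons(q(a), e))))))):
1. q(q(q(q(q(q(cons(q(a), e)))))))  →  q(q(q(q(q(cons(q(a), e))))))   [R1 at ε]
2. q(q(q(q(q(cons(q(a), e))))))  →  q(q(q(q(cons(q(a), e)))))   [R1 at ε]
3. q(q(q(q(cons(q(a), e)))))  →  q(q(q(cons(q(a), e))))   [R1 at ε]
4. q(q(q(cons(q(a), e))))  →  q(q(cons(q(a), e)))   [R1 at ε]
5. q(q(cons(q(a), e)))  →  q(cons(q(a), e))   [R1 at ε]
6. q(cons(q(a), e))  →  cons(q(a), e)   [R1 at ε]
7. cons(q(a), e)  →  cons(a, e)   [R1 at 1]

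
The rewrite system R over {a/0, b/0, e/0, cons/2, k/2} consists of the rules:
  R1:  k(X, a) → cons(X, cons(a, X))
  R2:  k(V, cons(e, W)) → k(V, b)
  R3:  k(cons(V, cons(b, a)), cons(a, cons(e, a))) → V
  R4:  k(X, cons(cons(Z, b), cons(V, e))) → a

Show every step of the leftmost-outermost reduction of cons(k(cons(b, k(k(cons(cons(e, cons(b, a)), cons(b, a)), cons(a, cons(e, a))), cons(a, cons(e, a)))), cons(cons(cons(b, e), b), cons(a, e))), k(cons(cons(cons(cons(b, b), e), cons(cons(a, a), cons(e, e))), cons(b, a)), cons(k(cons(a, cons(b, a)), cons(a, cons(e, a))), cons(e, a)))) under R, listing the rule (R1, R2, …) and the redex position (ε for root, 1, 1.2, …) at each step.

1. cons(k(cons(b, k(k(cons(cons(e, cons(b, a)), cons(b, a)), cons(a, cons(e, a))), cons(a, cons(e, a)))), cons(cons(cons(b, e), b), cons(a, e))), k(cons(cons(cons(cons(b, b), e), cons(cons(a, a), cons(e, e))), cons(b, a)), cons(k(cons(a, cons(b, a)), cons(a, cons(e, a))), cons(e, a))))  →  cons(a, k(cons(cons(cons(cons(b, b), e), cons(cons(a, a), cons(e, e))), cons(b, a)), cons(k(cons(a, cons(b, a)), cons(a, cons(e, a))), cons(e, a))))   [R4 at 1]
2. cons(a, k(cons(cons(cons(cons(b, b), e), cons(cons(a, a), cons(e, e))), cons(b, a)), cons(k(cons(a, cons(b, a)), cons(a, cons(e, a))), cons(e, a))))  →  cons(a, k(cons(cons(cons(cons(b, b), e), cons(cons(a, a), cons(e, e))), cons(b, a)), cons(a, cons(e, a))))   [R3 at 2.2.1]
3. cons(a, k(cons(cons(cons(cons(b, b), e), cons(cons(a, a), cons(e, e))), cons(b, a)), cons(a, cons(e, a))))  →  cons(a, cons(cons(cons(b, b), e), cons(cons(a, a), cons(e, e))))   [R3 at 2]

cons(a, cons(cons(cons(b, b), e), cons(cons(a, a), cons(e, e))))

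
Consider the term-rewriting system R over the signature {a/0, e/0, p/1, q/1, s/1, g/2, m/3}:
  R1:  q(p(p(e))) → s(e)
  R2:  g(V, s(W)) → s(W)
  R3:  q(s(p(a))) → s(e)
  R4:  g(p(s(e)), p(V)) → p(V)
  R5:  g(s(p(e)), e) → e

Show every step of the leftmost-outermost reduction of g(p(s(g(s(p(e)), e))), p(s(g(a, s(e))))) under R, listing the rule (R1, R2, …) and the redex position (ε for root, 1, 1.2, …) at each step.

1. g(p(s(g(s(p(e)), e))), p(s(g(a, s(e)))))  →  g(p(s(e)), p(s(g(a, s(e)))))   [R5 at 1.1.1]
2. g(p(s(e)), p(s(g(a, s(e)))))  →  p(s(g(a, s(e))))   [R4 at ε]
3. p(s(g(a, s(e))))  →  p(s(s(e)))   [R2 at 1.1]

p(s(s(e)))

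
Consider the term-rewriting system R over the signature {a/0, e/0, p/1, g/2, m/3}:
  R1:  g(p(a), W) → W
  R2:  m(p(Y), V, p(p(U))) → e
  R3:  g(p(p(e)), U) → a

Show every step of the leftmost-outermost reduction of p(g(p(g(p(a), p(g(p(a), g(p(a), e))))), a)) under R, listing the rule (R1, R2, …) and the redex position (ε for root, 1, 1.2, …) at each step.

1. p(g(p(g(p(a), p(g(p(a), g(p(a), e))))), a))  →  p(g(p(p(g(p(a), g(p(a), e)))), a))   [R1 at 1.1.1]
2. p(g(p(p(g(p(a), g(p(a), e)))), a))  →  p(g(p(p(g(p(a), e))), a))   [R1 at 1.1.1.1]
3. p(g(p(p(g(p(a), e))), a))  →  p(g(p(p(e)), a))   [R1 at 1.1.1.1]
4. p(g(p(p(e)), a))  →  p(a)   [R3 at 1]

p(a)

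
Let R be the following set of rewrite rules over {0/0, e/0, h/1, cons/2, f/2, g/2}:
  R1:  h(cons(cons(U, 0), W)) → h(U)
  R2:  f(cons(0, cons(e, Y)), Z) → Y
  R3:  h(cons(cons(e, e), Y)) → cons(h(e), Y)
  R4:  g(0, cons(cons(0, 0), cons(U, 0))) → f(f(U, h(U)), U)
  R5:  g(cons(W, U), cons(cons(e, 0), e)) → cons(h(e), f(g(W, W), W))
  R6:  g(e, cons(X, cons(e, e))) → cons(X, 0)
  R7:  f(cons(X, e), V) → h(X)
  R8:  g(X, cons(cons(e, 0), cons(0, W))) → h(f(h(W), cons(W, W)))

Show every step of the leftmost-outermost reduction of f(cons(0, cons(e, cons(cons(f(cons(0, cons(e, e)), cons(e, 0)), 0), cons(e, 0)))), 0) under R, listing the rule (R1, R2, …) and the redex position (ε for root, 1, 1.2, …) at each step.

1. f(cons(0, cons(e, cons(cons(f(cons(0, cons(e, e)), cons(e, 0)), 0), cons(e, 0)))), 0)  →  cons(cons(f(cons(0, cons(e, e)), cons(e, 0)), 0), cons(e, 0))   [R2 at ε]
2. cons(cons(f(cons(0, cons(e, e)), cons(e, 0)), 0), cons(e, 0))  →  cons(cons(e, 0), cons(e, 0))   [R2 at 1.1]

cons(cons(e, 0), cons(e, 0))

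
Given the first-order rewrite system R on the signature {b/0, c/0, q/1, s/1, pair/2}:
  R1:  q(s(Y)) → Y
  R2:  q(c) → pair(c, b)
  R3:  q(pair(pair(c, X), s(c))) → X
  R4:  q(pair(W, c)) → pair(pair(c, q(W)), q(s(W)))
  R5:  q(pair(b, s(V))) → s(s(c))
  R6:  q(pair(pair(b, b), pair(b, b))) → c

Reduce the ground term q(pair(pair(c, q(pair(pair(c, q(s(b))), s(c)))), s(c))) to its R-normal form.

1. q(pair(pair(c, q(pair(pair(c, q(s(b))), s(c)))), s(c)))  →  q(pair(pair(c, q(s(b))), s(c)))   [R3 at ε]
2. q(pair(pair(c, q(s(b))), s(c)))  →  q(s(b))   [R3 at ε]
3. q(s(b))  →  b   [R1 at ε]

b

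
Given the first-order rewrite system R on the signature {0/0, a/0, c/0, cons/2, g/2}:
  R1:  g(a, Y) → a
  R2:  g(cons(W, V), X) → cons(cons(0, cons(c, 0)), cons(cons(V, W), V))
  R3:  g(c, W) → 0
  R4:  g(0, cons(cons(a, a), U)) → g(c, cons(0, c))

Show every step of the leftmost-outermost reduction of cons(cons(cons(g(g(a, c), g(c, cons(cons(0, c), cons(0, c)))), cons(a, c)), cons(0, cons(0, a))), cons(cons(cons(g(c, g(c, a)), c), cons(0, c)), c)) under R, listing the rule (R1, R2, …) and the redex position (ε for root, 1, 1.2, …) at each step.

1. cons(cons(cons(g(g(a, c), g(c, cons(cons(0, c), cons(0, c)))), cons(a, c)), cons(0, cons(0, a))), cons(cons(cons(g(c, g(c, a)), c), cons(0, c)), c))  →  cons(cons(cons(g(a, g(c, cons(cons(0, c), cons(0, c)))), cons(a, c)), cons(0, cons(0, a))), cons(cons(cons(g(c, g(c, a)), c), cons(0, c)), c))   [R1 at 1.1.1.1]
2. cons(cons(cons(g(a, g(c, cons(cons(0, c), cons(0, c)))), cons(a, c)), cons(0, cons(0, a))), cons(cons(cons(g(c, g(c, a)), c), cons(0, c)), c))  →  cons(cons(cons(a, cons(a, c)), cons(0, cons(0, a))), cons(cons(cons(g(c, g(c, a)), c), cons(0, c)), c))   [R1 at 1.1.1]
3. cons(cons(cons(a, cons(a, c)), cons(0, cons(0, a))), cons(cons(cons(g(c, g(c, a)), c), cons(0, c)), c))  →  cons(cons(cons(a, cons(a, c)), cons(0, cons(0, a))), cons(cons(cons(0, c), cons(0, c)), c))   [R3 at 2.1.1.1]

cons(cons(cons(a, cons(a, c)), cons(0, cons(0, a))), cons(cons(cons(0, c), cons(0, c)), c))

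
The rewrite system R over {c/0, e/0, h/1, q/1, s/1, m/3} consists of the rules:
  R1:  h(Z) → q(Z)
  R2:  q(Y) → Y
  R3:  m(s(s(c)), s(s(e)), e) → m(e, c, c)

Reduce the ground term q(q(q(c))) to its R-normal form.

c

1. q(q(q(c)))  →  q(q(c))   [R2 at ε]
2. q(q(c))  →  q(c)   [R2 at ε]
3. q(c)  →  c   [R2 at ε]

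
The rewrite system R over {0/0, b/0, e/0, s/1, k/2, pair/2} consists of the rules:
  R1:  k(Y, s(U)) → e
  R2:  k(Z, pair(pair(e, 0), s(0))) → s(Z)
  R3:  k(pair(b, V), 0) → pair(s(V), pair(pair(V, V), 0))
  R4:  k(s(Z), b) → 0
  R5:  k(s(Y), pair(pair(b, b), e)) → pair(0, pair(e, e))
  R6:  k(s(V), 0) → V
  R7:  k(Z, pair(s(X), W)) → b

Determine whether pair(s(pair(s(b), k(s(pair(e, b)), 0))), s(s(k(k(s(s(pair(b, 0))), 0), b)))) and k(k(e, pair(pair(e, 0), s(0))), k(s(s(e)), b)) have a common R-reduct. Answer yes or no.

no — NF(t₁) = pair(s(pair(s(b), pair(e, b))), s(s(0))), NF(t₂) = e

Reduce t₁ = pair(s(pair(s(b), k(s(pair(e, b)), 0))), s(s(k(k(s(s(pair(b, 0))), 0), b)))):
1. pair(s(pair(s(b), k(s(pair(e, b)), 0))), s(s(k(k(s(s(pair(b, 0))), 0), b))))  →  pair(s(pair(s(b), pair(e, b))), s(s(k(k(s(s(pair(b, 0))), 0), b))))   [R6 at 1.1.2]
2. pair(s(pair(s(b), pair(e, b))), s(s(k(k(s(s(pair(b, 0))), 0), b))))  →  pair(s(pair(s(b), pair(e, b))), s(s(k(s(pair(b, 0)), b))))   [R6 at 2.1.1.1]
3. pair(s(pair(s(b), pair(e, b))), s(s(k(s(pair(b, 0)), b))))  →  pair(s(pair(s(b), pair(e, b))), s(s(0)))   [R4 at 2.1.1]

Reduce t₂ = k(k(e, pair(pair(e, 0), s(0))), k(s(s(e)), b)):
1. k(k(e, pair(pair(e, 0), s(0))), k(s(s(e)), b))  →  k(s(e), k(s(s(e)), b))   [R2 at 1]
2. k(s(e), k(s(s(e)), b))  →  k(s(e), 0)   [R4 at 2]
3. k(s(e), 0)  →  e   [R6 at ε]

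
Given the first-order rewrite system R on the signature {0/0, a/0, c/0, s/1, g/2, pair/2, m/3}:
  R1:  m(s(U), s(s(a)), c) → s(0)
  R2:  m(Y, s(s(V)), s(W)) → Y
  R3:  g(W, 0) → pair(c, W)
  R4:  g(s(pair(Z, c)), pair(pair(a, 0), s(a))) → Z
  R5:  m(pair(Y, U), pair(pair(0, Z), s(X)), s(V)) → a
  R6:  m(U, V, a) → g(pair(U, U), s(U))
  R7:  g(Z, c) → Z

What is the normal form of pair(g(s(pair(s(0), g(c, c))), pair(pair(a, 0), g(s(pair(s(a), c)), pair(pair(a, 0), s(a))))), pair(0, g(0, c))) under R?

1. pair(g(s(pair(s(0), g(c, c))), pair(pair(a, 0), g(s(pair(s(a), c)), pair(pair(a, 0), s(a))))), pair(0, g(0, c)))  →  pair(g(s(pair(s(0), c)), pair(pair(a, 0), g(s(pair(s(a), c)), pair(pair(a, 0), s(a))))), pair(0, g(0, c)))   [R7 at 1.1.1.2]
2. pair(g(s(pair(s(0), c)), pair(pair(a, 0), g(s(pair(s(a), c)), pair(pair(a, 0), s(a))))), pair(0, g(0, c)))  →  pair(g(s(pair(s(0), c)), pair(pair(a, 0), s(a))), pair(0, g(0, c)))   [R4 at 1.2.2]
3. pair(g(s(pair(s(0), c)), pair(pair(a, 0), s(a))), pair(0, g(0, c)))  →  pair(s(0), pair(0, g(0, c)))   [R4 at 1]
4. pair(s(0), pair(0, g(0, c)))  →  pair(s(0), pair(0, 0))   [R7 at 2.2]

pair(s(0), pair(0, 0))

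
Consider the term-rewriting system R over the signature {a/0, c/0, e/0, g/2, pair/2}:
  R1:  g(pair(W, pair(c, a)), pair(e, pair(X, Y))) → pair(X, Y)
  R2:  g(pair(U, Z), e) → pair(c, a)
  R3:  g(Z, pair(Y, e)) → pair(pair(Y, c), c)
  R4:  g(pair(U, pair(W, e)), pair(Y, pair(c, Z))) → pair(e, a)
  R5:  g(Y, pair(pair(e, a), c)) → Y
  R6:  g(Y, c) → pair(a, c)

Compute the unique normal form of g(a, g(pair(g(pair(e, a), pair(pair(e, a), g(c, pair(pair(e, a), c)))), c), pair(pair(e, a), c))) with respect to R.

1. g(a, g(pair(g(pair(e, a), pair(pair(e, a), g(c, pair(pair(e, a), c)))), c), pair(pair(e, a), c)))  →  g(a, pair(g(pair(e, a), pair(pair(e, a), g(c, pair(pair(e, a), c)))), c))   [R5 at 2]
2. g(a, pair(g(pair(e, a), pair(pair(e, a), g(c, pair(pair(e, a), c)))), c))  →  g(a, pair(g(pair(e, a), pair(pair(e, a), c)), c))   [R5 at 2.1.2.2]
3. g(a, pair(g(pair(e, a), pair(pair(e, a), c)), c))  →  g(a, pair(pair(e, a), c))   [R5 at 2.1]
4. g(a, pair(pair(e, a), c))  →  a   [R5 at ε]

a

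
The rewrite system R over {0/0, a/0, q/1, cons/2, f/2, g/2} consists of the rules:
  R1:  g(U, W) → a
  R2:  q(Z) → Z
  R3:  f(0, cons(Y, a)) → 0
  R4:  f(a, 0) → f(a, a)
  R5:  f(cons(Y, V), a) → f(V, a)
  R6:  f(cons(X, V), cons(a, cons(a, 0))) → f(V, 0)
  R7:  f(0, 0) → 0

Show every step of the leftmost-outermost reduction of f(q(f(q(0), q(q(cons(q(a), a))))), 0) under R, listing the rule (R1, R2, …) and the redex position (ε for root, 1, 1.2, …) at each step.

1. f(q(f(q(0), q(q(cons(q(a), a))))), 0)  →  f(f(q(0), q(q(cons(q(a), a)))), 0)   [R2 at 1]
2. f(f(q(0), q(q(cons(q(a), a)))), 0)  →  f(f(0, q(q(cons(q(a), a)))), 0)   [R2 at 1.1]
3. f(f(0, q(q(cons(q(a), a)))), 0)  →  f(f(0, q(cons(q(a), a))), 0)   [R2 at 1.2]
4. f(f(0, q(cons(q(a), a))), 0)  →  f(f(0, cons(q(a), a)), 0)   [R2 at 1.2]
5. f(f(0, cons(q(a), a)), 0)  →  f(0, 0)   [R3 at 1]
6. f(0, 0)  →  0   [R7 at ε]

0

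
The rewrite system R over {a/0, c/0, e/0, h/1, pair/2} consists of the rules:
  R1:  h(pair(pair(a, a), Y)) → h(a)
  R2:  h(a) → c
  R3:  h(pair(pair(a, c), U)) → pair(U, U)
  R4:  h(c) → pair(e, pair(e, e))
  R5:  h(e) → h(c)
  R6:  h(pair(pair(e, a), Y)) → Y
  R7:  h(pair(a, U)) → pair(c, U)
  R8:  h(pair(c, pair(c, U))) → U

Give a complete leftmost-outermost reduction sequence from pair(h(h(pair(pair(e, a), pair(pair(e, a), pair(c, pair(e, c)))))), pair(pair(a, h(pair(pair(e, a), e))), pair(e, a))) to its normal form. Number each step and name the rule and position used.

1. pair(h(h(pair(pair(e, a), pair(pair(e, a), pair(c, pair(e, c)))))), pair(pair(a, h(pair(pair(e, a), e))), pair(e, a)))  →  pair(h(pair(pair(e, a), pair(c, pair(e, c)))), pair(pair(a, h(pair(pair(e, a), e))), pair(e, a)))   [R6 at 1.1]
2. pair(h(pair(pair(e, a), pair(c, pair(e, c)))), pair(pair(a, h(pair(pair(e, a), e))), pair(e, a)))  →  pair(pair(c, pair(e, c)), pair(pair(a, h(pair(pair(e, a), e))), pair(e, a)))   [R6 at 1]
3. pair(pair(c, pair(e, c)), pair(pair(a, h(pair(pair(e, a), e))), pair(e, a)))  →  pair(pair(c, pair(e, c)), pair(pair(a, e), pair(e, a)))   [R6 at 2.1.2]

pair(pair(c, pair(e, c)), pair(pair(a, e), pair(e, a)))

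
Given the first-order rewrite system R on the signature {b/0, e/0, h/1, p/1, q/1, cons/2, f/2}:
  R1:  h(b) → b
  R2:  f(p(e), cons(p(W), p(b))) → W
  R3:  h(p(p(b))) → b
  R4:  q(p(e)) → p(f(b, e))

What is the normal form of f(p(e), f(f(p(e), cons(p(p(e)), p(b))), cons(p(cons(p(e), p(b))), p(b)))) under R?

e

1. f(p(e), f(f(p(e), cons(p(p(e)), p(b))), cons(p(cons(p(e), p(b))), p(b))))  →  f(p(e), f(p(e), cons(p(cons(p(e), p(b))), p(b))))   [R2 at 2.1]
2. f(p(e), f(p(e), cons(p(cons(p(e), p(b))), p(b))))  →  f(p(e), cons(p(e), p(b)))   [R2 at 2]
3. f(p(e), cons(p(e), p(b)))  →  e   [R2 at ε]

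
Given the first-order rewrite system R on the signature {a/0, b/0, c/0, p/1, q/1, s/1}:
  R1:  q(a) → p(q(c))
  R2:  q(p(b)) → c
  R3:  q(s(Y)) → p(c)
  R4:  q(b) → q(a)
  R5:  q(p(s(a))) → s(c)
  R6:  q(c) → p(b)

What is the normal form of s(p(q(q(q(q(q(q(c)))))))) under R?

s(p(c))

1. s(p(q(q(q(q(q(q(c))))))))  →  s(p(q(q(q(q(q(p(b))))))))   [R6 at 1.1.1.1.1.1.1]
2. s(p(q(q(q(q(q(p(b))))))))  →  s(p(q(q(q(q(c))))))   [R2 at 1.1.1.1.1.1]
3. s(p(q(q(q(q(c))))))  →  s(p(q(q(q(p(b))))))   [R6 at 1.1.1.1.1]
4. s(p(q(q(q(p(b))))))  →  s(p(q(q(c))))   [R2 at 1.1.1.1]
5. s(p(q(q(c))))  →  s(p(q(p(b))))   [R6 at 1.1.1]
6. s(p(q(p(b))))  →  s(p(c))   [R2 at 1.1]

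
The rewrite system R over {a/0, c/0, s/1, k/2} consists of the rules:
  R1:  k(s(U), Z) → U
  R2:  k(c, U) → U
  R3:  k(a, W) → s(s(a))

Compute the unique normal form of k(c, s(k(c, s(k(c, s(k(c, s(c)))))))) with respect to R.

s(s(s(s(c))))

1. k(c, s(k(c, s(k(c, s(k(c, s(c))))))))  →  s(k(c, s(k(c, s(k(c, s(c)))))))   [R2 at ε]
2. s(k(c, s(k(c, s(k(c, s(c)))))))  →  s(s(k(c, s(k(c, s(c))))))   [R2 at 1]
3. s(s(k(c, s(k(c, s(c))))))  →  s(s(s(k(c, s(c)))))   [R2 at 1.1]
4. s(s(s(k(c, s(c)))))  →  s(s(s(s(c))))   [R2 at 1.1.1]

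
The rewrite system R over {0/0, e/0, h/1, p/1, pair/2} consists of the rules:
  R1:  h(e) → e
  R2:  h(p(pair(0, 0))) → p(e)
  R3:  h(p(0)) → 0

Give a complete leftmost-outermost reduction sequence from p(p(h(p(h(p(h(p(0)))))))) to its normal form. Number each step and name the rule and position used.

p(p(0))

1. p(p(h(p(h(p(h(p(0))))))))  →  p(p(h(p(h(p(0))))))   [R3 at 1.1.1.1.1.1]
2. p(p(h(p(h(p(0))))))  →  p(p(h(p(0))))   [R3 at 1.1.1.1]
3. p(p(h(p(0))))  →  p(p(0))   [R3 at 1.1]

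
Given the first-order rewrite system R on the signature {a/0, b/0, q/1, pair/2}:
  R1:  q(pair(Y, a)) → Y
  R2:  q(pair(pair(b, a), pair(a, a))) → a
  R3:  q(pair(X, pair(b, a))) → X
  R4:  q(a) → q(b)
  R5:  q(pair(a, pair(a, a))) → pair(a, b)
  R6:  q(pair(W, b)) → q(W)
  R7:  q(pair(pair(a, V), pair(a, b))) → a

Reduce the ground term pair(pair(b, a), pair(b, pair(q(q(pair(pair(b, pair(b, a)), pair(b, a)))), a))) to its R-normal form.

pair(pair(b, a), pair(b, pair(b, a)))

1. pair(pair(b, a), pair(b, pair(q(q(pair(pair(b, pair(b, a)), pair(b, a)))), a)))  →  pair(pair(b, a), pair(b, pair(q(pair(b, pair(b, a))), a)))   [R3 at 2.2.1.1]
2. pair(pair(b, a), pair(b, pair(q(pair(b, pair(b, a))), a)))  →  pair(pair(b, a), pair(b, pair(b, a)))   [R3 at 2.2.1]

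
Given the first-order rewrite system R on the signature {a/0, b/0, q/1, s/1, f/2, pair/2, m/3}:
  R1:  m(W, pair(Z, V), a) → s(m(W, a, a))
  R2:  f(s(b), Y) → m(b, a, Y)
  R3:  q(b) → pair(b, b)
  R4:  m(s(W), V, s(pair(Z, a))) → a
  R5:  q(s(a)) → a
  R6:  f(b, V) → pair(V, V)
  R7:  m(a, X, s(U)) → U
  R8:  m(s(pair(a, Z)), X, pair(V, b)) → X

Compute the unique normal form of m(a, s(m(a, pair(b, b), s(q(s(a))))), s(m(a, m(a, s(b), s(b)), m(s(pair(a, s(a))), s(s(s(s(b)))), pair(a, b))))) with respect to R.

s(s(s(b)))

1. m(a, s(m(a, pair(b, b), s(q(s(a))))), s(m(a, m(a, s(b), s(b)), m(s(pair(a, s(a))), s(s(s(s(b)))), pair(a, b)))))  →  m(a, m(a, s(b), s(b)), m(s(pair(a, s(a))), s(s(s(s(b)))), pair(a, b)))   [R7 at ε]
2. m(a, m(a, s(b), s(b)), m(s(pair(a, s(a))), s(s(s(s(b)))), pair(a, b)))  →  m(a, b, m(s(pair(a, s(a))), s(s(s(s(b)))), pair(a, b)))   [R7 at 2]
3. m(a, b, m(s(pair(a, s(a))), s(s(s(s(b)))), pair(a, b)))  →  m(a, b, s(s(s(s(b)))))   [R8 at 3]
4. m(a, b, s(s(s(s(b)))))  →  s(s(s(b)))   [R7 at ε]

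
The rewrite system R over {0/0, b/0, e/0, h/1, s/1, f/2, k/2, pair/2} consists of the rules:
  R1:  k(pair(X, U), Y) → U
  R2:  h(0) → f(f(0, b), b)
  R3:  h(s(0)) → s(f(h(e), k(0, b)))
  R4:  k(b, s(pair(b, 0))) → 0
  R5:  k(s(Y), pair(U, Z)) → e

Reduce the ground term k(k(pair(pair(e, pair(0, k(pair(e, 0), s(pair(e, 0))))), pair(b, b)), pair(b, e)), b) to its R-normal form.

1. k(k(pair(pair(e, pair(0, k(pair(e, 0), s(pair(e, 0))))), pair(b, b)), pair(b, e)), b)  →  k(pair(b, b), b)   [R1 at 1]
2. k(pair(b, b), b)  →  b   [R1 at ε]

b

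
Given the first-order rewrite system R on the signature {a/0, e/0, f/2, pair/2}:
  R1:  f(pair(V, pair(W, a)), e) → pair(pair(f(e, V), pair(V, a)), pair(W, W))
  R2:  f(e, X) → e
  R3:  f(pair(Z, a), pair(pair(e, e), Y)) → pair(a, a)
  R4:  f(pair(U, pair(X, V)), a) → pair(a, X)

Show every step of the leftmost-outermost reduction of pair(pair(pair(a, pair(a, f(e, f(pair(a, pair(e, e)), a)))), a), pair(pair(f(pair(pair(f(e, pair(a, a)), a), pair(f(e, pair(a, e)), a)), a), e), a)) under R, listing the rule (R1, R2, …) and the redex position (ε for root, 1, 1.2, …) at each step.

1. pair(pair(pair(a, pair(a, f(e, f(pair(a, pair(e, e)), a)))), a), pair(pair(f(pair(pair(f(e, pair(a, a)), a), pair(f(e, pair(a, e)), a)), a), e), a))  →  pair(pair(pair(a, pair(a, e)), a), pair(pair(f(pair(pair(f(e, pair(a, a)), a), pair(f(e, pair(a, e)), a)), a), e), a))   [R2 at 1.1.2.2]
2. pair(pair(pair(a, pair(a, e)), a), pair(pair(f(pair(pair(f(e, pair(a, a)), a), pair(f(e, pair(a, e)), a)), a), e), a))  →  pair(pair(pair(a, pair(a, e)), a), pair(pair(pair(a, f(e, pair(a, e))), e), a))   [R4 at 2.1.1]
3. pair(pair(pair(a, pair(a, e)), a), pair(pair(pair(a, f(e, pair(a, e))), e), a))  →  pair(pair(pair(a, pair(a, e)), a), pair(pair(pair(a, e), e), a))   [R2 at 2.1.1.2]

pair(pair(pair(a, pair(a, e)), a), pair(pair(pair(a, e), e), a))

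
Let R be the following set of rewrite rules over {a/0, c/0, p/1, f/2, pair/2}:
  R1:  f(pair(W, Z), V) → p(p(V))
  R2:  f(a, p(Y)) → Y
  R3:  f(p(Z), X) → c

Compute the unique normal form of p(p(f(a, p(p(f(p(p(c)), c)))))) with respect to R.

p(p(p(c)))

1. p(p(f(a, p(p(f(p(p(c)), c))))))  →  p(p(p(f(p(p(c)), c))))   [R2 at 1.1]
2. p(p(p(f(p(p(c)), c))))  →  p(p(p(c)))   [R3 at 1.1.1]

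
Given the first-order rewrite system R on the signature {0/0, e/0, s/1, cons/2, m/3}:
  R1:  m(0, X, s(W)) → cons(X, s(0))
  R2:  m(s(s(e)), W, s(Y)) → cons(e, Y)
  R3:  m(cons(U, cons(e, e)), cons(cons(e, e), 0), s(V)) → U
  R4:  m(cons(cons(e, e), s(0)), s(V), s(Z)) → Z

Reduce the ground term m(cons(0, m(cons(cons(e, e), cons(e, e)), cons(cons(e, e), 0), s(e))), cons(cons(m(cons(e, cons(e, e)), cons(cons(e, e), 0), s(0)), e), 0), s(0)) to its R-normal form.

0

1. m(cons(0, m(cons(cons(e, e), cons(e, e)), cons(cons(e, e), 0), s(e))), cons(cons(m(cons(e, cons(e, e)), cons(cons(e, e), 0), s(0)), e), 0), s(0))  →  m(cons(0, cons(e, e)), cons(cons(m(cons(e, cons(e, e)), cons(cons(e, e), 0), s(0)), e), 0), s(0))   [R3 at 1.2]
2. m(cons(0, cons(e, e)), cons(cons(m(cons(e, cons(e, e)), cons(cons(e, e), 0), s(0)), e), 0), s(0))  →  m(cons(0, cons(e, e)), cons(cons(e, e), 0), s(0))   [R3 at 2.1.1]
3. m(cons(0, cons(e, e)), cons(cons(e, e), 0), s(0))  →  0   [R3 at ε]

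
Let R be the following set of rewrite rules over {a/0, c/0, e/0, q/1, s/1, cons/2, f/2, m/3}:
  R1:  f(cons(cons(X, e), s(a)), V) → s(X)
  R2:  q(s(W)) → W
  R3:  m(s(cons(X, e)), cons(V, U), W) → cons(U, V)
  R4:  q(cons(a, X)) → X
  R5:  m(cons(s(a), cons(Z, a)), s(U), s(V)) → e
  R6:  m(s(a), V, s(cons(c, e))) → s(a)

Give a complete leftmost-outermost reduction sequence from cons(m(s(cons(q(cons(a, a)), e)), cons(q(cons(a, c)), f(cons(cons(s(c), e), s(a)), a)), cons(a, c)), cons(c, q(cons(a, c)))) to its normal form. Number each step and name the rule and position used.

cons(cons(s(s(c)), c), cons(c, c))

1. cons(m(s(cons(q(cons(a, a)), e)), cons(q(cons(a, c)), f(cons(cons(s(c), e), s(a)), a)), cons(a, c)), cons(c, q(cons(a, c))))  →  cons(cons(f(cons(cons(s(c), e), s(a)), a), q(cons(a, c))), cons(c, q(cons(a, c))))   [R3 at 1]
2. cons(cons(f(cons(cons(s(c), e), s(a)), a), q(cons(a, c))), cons(c, q(cons(a, c))))  →  cons(cons(s(s(c)), q(cons(a, c))), cons(c, q(cons(a, c))))   [R1 at 1.1]
3. cons(cons(s(s(c)), q(cons(a, c))), cons(c, q(cons(a, c))))  →  cons(cons(s(s(c)), c), cons(c, q(cons(a, c))))   [R4 at 1.2]
4. cons(cons(s(s(c)), c), cons(c, q(cons(a, c))))  →  cons(cons(s(s(c)), c), cons(c, c))   [R4 at 2.2]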